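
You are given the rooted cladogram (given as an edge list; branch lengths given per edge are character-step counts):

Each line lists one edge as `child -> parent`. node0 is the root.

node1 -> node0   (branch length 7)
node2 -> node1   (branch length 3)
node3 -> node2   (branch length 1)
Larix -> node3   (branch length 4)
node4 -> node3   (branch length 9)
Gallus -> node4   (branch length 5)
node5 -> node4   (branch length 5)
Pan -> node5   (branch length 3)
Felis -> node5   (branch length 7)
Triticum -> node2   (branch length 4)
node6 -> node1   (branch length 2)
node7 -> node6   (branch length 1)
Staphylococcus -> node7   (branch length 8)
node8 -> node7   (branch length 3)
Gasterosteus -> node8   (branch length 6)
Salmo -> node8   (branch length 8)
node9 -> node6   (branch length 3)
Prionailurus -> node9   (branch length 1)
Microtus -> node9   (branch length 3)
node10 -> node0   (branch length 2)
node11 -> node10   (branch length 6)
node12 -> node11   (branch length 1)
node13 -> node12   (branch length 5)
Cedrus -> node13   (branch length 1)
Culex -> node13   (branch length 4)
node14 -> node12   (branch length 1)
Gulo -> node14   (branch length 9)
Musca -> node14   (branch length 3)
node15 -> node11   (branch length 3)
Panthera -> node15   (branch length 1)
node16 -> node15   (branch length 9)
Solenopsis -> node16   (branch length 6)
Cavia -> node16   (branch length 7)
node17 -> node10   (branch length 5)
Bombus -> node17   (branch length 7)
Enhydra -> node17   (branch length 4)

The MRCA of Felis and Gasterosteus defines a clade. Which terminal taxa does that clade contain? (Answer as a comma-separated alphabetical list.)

Felis, Gallus, Gasterosteus, Larix, Microtus, Pan, Prionailurus, Salmo, Staphylococcus, Triticum

Tracing Felis: it sits inside (Pan,Felis).
Tracing Gasterosteus: it sits inside (Gasterosteus,Salmo).
The smallest clade enclosing both is (((Larix,(Gallus,(Pan,Felis))),Triticum),((Staphylococcus,(Gasterosteus,Salmo)),(Prionailurus,Microtus))); the answer is its 10 terminal taxa in alphabetical order.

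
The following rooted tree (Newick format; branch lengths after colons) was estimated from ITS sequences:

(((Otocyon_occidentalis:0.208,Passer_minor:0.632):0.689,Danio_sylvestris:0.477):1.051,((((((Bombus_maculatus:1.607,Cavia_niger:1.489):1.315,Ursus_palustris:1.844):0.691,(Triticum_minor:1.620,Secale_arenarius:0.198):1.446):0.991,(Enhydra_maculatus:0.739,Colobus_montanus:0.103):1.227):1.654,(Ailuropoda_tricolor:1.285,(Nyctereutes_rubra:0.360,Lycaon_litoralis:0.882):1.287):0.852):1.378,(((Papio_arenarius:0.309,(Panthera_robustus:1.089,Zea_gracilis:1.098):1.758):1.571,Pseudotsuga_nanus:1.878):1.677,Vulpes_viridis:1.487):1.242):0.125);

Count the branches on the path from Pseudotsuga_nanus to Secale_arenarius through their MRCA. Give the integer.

The MRCA of Pseudotsuga_nanus and Secale_arenarius is the node subtending ((((((Bombus_maculatus,Cavia_niger),Ursus_palustris),(Triticum_minor,Secale_arenarius)),(Enhydra_maculatus,Colobus_montanus)),(Ailuropoda_tricolor,(Nyctereutes_rubra,Lycaon_litoralis))),(((Papio_arenarius,(Panthera_robustus,Zea_gracilis)),Pseudotsuga_nanus),Vulpes_viridis)).
From Pseudotsuga_nanus up to that node: 3 branches. From Secale_arenarius up to the same node: 5 branches. Total: 3 + 5 = 8.

8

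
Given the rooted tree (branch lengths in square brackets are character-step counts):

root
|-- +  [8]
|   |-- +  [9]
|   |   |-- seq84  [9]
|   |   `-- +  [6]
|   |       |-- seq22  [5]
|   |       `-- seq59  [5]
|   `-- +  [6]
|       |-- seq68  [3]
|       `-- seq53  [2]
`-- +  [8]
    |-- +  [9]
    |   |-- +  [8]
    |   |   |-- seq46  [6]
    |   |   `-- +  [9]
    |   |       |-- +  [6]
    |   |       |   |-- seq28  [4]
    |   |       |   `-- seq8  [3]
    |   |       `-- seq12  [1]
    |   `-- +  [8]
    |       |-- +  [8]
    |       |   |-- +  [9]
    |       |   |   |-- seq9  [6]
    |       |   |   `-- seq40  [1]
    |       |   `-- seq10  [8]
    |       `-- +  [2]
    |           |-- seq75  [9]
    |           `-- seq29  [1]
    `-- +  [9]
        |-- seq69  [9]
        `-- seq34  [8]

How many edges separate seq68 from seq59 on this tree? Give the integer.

The MRCA of seq68 and seq59 is the node subtending ((seq84,(seq22,seq59)),(seq68,seq53)).
From seq68 up to that node: 2 branches. From seq59 up to the same node: 3 branches. Total: 2 + 3 = 5.

5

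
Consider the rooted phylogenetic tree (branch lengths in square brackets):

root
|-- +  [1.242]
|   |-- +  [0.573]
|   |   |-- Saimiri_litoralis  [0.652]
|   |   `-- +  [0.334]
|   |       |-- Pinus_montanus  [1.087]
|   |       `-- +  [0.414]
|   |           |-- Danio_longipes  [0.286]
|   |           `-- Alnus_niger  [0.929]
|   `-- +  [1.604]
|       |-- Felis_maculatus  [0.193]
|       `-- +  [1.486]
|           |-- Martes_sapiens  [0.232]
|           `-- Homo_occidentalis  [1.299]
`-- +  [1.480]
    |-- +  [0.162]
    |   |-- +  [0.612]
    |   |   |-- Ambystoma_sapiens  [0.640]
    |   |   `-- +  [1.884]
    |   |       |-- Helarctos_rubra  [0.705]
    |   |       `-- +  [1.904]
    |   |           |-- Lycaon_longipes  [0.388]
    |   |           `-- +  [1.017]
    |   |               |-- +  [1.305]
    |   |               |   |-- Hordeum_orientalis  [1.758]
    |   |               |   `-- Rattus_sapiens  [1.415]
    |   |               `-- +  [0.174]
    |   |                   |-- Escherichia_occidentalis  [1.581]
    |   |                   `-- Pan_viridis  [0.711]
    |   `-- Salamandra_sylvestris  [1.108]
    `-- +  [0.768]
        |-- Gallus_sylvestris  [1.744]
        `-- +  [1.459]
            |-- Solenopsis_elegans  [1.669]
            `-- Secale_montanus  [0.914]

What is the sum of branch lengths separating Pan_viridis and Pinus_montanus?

The path runs Pan_viridis → … → MRCA → … → Pinus_montanus; the MRCA is the root of the tree.
Branch lengths along that path: 0.711 + 0.174 + 1.017 + 1.904 + 1.884 + 0.612 + 0.162 + 1.480 + 1.242 + 0.573 + 0.334 + 1.087 = 11.180.

11.180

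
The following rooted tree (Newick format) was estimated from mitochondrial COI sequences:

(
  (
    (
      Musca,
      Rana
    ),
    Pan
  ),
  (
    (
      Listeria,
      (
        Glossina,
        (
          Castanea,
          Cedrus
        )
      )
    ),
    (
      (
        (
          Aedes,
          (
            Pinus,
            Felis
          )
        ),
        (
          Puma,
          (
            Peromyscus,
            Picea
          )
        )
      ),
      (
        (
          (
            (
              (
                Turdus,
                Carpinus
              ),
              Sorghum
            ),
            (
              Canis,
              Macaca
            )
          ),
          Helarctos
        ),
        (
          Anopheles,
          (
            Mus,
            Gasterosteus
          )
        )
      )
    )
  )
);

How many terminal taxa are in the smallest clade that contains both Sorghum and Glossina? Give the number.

19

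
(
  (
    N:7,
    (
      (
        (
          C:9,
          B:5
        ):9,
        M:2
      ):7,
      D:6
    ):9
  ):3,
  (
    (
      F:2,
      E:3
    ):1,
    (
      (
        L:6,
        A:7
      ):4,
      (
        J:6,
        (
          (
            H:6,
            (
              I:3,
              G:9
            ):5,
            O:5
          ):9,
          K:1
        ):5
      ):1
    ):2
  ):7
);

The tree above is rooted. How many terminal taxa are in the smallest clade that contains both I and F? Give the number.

10

The MRCA of I and F is the node subtending ((F,E),((L,A),(J,((H,(I,G),O),K)))).
That clade contains 10 terminal taxa: A, E, F, G, H, I, J, K, L, O.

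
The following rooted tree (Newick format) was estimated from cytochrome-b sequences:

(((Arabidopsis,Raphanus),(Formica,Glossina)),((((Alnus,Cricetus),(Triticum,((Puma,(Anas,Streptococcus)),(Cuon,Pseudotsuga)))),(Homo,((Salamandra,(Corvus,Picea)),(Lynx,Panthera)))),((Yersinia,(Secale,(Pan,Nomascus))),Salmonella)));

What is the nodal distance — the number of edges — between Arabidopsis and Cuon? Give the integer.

10

The MRCA of Arabidopsis and Cuon is the root of the tree.
From Arabidopsis up to that node: 3 branches. From Cuon up to the same node: 7 branches. Total: 3 + 7 = 10.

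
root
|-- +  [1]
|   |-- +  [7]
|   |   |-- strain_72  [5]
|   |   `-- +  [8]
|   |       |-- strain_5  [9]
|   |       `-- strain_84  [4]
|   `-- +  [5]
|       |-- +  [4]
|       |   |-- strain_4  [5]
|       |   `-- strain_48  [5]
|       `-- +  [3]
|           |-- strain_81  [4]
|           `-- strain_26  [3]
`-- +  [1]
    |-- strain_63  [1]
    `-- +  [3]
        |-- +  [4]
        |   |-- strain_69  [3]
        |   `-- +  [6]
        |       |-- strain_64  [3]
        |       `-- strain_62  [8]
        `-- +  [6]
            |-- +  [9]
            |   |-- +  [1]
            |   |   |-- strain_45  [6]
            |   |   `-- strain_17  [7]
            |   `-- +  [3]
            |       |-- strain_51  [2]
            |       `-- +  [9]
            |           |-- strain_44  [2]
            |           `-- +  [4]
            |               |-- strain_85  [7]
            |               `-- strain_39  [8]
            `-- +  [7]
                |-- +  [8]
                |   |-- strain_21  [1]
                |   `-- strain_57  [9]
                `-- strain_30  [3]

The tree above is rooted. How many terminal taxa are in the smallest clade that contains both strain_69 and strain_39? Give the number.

12

The MRCA of strain_69 and strain_39 is the node subtending ((strain_69,(strain_64,strain_62)),(((strain_45,strain_17),(strain_51,(strain_44,(strain_85,strain_39)))),((strain_21,strain_57),strain_30))).
That clade contains 12 terminal taxa: strain_17, strain_21, strain_30, strain_39, strain_44, strain_45, strain_51, strain_57, strain_62, strain_64, strain_69, strain_85.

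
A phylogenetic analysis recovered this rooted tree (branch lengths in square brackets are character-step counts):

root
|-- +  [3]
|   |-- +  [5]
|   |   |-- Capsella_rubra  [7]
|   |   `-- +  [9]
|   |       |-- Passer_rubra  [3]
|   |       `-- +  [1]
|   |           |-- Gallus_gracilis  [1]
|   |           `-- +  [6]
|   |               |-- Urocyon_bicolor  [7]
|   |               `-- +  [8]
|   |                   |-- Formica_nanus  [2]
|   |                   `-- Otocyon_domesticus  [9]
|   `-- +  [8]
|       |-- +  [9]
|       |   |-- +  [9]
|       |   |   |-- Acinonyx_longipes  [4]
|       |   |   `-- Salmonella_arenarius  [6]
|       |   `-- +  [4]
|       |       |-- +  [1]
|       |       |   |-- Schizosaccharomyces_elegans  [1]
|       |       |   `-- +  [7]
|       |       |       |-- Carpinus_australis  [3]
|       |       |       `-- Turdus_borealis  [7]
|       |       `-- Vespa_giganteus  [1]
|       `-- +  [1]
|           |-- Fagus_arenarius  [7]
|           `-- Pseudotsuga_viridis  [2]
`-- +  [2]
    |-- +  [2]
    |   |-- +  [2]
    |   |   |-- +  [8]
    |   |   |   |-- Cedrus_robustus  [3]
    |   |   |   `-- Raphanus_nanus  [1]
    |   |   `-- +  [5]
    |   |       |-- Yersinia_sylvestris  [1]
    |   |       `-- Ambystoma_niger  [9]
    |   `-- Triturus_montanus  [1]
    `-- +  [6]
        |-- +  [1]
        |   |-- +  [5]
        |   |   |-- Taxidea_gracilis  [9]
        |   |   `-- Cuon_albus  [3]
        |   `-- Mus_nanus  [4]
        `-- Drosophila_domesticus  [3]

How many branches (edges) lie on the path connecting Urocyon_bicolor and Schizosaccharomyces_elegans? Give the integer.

10

The MRCA of Urocyon_bicolor and Schizosaccharomyces_elegans is the node subtending ((Capsella_rubra,(Passer_rubra,(Gallus_gracilis,(Urocyon_bicolor,(Formica_nanus,Otocyon_domesticus))))),(((Acinonyx_longipes,Salmonella_arenarius),((Schizosaccharomyces_elegans,(Carpinus_australis,Turdus_borealis)),Vespa_giganteus)),(Fagus_arenarius,Pseudotsuga_viridis))).
From Urocyon_bicolor up to that node: 5 branches. From Schizosaccharomyces_elegans up to the same node: 5 branches. Total: 5 + 5 = 10.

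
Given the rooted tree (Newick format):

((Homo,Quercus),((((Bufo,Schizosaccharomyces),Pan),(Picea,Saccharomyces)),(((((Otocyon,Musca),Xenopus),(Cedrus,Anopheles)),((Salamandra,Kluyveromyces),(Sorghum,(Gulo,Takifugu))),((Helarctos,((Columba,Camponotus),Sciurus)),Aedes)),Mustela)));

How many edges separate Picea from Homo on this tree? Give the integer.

6

The MRCA of Picea and Homo is the root of the tree.
From Picea up to that node: 4 branches. From Homo up to the same node: 2 branches. Total: 4 + 2 = 6.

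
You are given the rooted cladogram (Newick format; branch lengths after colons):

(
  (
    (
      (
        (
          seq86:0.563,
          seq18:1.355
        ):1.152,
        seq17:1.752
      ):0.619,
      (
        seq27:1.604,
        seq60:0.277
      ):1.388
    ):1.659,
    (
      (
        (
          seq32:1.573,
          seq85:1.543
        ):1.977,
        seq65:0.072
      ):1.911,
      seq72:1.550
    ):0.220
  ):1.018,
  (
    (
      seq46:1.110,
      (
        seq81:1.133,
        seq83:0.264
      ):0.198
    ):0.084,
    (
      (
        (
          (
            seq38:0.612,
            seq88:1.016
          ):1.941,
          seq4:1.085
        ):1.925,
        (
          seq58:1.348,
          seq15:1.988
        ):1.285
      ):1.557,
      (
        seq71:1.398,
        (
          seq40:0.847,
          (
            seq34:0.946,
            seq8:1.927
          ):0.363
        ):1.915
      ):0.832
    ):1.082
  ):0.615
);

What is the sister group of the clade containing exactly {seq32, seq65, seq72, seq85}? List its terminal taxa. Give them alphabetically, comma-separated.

The clade containing exactly {seq32, seq65, seq72, seq85} attaches to the tree at the node subtending ((((seq86,seq18),seq17),(seq27,seq60)),(((seq32,seq85),seq65),seq72)).
The other lineage descending from that same node — the sister group — is (((seq86,seq18),seq17),(seq27,seq60)); its 5 tips in alphabetical order are the answer.

seq17, seq18, seq27, seq60, seq86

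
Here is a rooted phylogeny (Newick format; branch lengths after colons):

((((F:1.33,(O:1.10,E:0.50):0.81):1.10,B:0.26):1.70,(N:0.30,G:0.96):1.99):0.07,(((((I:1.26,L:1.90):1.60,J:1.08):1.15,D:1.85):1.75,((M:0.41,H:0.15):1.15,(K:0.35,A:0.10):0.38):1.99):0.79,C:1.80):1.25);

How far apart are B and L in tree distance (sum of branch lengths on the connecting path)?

The path runs B → … → MRCA → … → L; the MRCA is the root of the tree.
Branch lengths along that path: 0.26 + 1.70 + 0.07 + 1.25 + 0.79 + 1.75 + 1.15 + 1.60 + 1.90 = 10.47.

10.47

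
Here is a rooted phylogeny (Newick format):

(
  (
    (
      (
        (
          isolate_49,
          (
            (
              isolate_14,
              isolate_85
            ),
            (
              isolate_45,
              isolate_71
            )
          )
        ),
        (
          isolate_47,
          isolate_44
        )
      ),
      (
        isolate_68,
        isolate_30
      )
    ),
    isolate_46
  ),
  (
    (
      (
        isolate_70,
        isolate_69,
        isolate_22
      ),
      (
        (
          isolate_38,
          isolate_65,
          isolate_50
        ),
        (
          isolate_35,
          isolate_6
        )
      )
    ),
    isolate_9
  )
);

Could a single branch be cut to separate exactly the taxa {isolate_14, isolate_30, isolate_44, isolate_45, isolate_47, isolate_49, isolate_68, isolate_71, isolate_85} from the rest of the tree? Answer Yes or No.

Yes

The most recent common ancestor of these taxa subtends (((isolate_49,((isolate_14,isolate_85),(isolate_45,isolate_71))),(isolate_47,isolate_44)),(isolate_68,isolate_30)).
That clade has exactly 9 tips — every listed taxon and nothing else — so the group is monophyletic.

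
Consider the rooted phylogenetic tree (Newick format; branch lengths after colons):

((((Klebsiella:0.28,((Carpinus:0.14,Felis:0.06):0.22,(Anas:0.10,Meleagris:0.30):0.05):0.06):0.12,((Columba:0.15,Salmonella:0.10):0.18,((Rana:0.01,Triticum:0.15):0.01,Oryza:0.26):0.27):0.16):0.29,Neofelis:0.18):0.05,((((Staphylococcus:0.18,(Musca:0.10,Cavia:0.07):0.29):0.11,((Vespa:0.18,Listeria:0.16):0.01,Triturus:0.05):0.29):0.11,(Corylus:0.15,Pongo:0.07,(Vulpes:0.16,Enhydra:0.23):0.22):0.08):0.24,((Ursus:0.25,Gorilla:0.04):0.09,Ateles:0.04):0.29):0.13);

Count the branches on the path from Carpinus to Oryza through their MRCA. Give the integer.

7

The MRCA of Carpinus and Oryza is the node subtending ((Klebsiella,((Carpinus,Felis),(Anas,Meleagris))),((Columba,Salmonella),((Rana,Triticum),Oryza))).
From Carpinus up to that node: 4 branches. From Oryza up to the same node: 3 branches. Total: 4 + 3 = 7.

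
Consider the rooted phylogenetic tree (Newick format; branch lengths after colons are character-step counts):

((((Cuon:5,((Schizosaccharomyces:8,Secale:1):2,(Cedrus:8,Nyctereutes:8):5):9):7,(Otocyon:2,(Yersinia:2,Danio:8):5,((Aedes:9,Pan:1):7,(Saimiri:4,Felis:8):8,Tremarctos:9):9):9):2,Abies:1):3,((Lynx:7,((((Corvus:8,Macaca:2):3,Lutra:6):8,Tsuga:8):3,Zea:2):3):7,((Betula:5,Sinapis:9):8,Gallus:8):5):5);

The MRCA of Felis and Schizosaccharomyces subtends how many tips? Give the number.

13

The MRCA of Felis and Schizosaccharomyces is the node subtending ((Cuon,((Schizosaccharomyces,Secale),(Cedrus,Nyctereutes))),(Otocyon,(Yersinia,Danio),((Aedes,Pan),(Saimiri,Felis),Tremarctos))).
That clade contains 13 terminal taxa: Aedes, Cedrus, Cuon, Danio, Felis, Nyctereutes, Otocyon, Pan, Saimiri, Schizosaccharomyces, Secale, Tremarctos, Yersinia.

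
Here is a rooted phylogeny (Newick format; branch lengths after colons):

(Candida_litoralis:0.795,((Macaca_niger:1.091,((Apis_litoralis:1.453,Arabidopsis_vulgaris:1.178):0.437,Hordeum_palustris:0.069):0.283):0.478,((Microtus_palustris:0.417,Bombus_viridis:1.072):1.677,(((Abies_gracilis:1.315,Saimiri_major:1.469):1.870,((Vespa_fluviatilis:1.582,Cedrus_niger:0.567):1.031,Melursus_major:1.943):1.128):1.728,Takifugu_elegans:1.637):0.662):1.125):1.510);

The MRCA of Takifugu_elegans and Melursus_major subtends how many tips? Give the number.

6

The MRCA of Takifugu_elegans and Melursus_major is the node subtending (((Abies_gracilis,Saimiri_major),((Vespa_fluviatilis,Cedrus_niger),Melursus_major)),Takifugu_elegans).
That clade contains 6 terminal taxa: Abies_gracilis, Cedrus_niger, Melursus_major, Saimiri_major, Takifugu_elegans, Vespa_fluviatilis.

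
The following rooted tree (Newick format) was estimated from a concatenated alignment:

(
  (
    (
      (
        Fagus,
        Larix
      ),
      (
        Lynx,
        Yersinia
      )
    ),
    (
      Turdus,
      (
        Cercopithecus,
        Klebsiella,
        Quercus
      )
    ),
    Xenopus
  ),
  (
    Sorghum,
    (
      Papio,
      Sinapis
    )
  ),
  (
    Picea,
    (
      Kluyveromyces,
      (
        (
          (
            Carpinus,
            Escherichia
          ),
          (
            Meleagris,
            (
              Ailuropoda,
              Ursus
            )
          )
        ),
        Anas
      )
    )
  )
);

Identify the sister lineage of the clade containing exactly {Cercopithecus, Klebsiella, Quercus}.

Turdus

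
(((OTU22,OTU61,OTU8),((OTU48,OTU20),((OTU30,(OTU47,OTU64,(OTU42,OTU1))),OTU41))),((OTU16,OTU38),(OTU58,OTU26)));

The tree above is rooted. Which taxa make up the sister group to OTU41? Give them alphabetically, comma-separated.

OTU41 attaches to the tree at the node subtending ((OTU30,(OTU47,OTU64,(OTU42,OTU1))),OTU41).
The other lineage descending from that same node — the sister group — is (OTU30,(OTU47,OTU64,(OTU42,OTU1))); its 5 tips in alphabetical order are the answer.

OTU1, OTU30, OTU42, OTU47, OTU64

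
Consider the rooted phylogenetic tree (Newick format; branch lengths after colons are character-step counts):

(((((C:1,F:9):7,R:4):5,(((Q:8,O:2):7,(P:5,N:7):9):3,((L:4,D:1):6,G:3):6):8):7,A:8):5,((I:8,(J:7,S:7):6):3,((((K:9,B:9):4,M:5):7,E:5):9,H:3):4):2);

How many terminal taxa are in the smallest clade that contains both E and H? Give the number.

5

The MRCA of E and H is the node subtending ((((K,B),M),E),H).
That clade contains 5 terminal taxa: B, E, H, K, M.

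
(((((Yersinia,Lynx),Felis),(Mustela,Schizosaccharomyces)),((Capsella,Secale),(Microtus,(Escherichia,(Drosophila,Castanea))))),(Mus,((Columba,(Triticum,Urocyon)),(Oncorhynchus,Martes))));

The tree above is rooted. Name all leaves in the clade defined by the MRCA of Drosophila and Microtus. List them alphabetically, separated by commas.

Tracing Drosophila: it sits inside (Drosophila,Castanea).
Tracing Microtus: it sits inside (Microtus,(Escherichia,(Drosophila,Castanea))).
The smallest clade enclosing both is (Microtus,(Escherichia,(Drosophila,Castanea))); the answer is its 4 terminal taxa in alphabetical order.

Castanea, Drosophila, Escherichia, Microtus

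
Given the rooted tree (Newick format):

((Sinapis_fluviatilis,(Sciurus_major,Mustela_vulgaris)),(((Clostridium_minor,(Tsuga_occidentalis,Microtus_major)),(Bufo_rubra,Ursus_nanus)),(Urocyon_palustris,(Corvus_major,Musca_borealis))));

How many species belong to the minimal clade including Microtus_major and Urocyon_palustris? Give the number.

8

The MRCA of Microtus_major and Urocyon_palustris is the node subtending (((Clostridium_minor,(Tsuga_occidentalis,Microtus_major)),(Bufo_rubra,Ursus_nanus)),(Urocyon_palustris,(Corvus_major,Musca_borealis))).
That clade contains 8 terminal taxa: Bufo_rubra, Clostridium_minor, Corvus_major, Microtus_major, Musca_borealis, Tsuga_occidentalis, Urocyon_palustris, Ursus_nanus.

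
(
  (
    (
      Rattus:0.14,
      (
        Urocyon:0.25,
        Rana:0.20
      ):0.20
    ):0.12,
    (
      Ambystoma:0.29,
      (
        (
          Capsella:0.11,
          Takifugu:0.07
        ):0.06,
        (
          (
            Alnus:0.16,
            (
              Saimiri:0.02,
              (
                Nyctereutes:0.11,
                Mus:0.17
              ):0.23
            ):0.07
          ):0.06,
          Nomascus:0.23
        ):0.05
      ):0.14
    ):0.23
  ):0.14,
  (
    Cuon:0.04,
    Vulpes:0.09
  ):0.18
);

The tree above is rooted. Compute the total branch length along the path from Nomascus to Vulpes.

1.06

The path runs Nomascus → … → MRCA → … → Vulpes; the MRCA is the root of the tree.
Branch lengths along that path: 0.23 + 0.05 + 0.14 + 0.23 + 0.14 + 0.18 + 0.09 = 1.06.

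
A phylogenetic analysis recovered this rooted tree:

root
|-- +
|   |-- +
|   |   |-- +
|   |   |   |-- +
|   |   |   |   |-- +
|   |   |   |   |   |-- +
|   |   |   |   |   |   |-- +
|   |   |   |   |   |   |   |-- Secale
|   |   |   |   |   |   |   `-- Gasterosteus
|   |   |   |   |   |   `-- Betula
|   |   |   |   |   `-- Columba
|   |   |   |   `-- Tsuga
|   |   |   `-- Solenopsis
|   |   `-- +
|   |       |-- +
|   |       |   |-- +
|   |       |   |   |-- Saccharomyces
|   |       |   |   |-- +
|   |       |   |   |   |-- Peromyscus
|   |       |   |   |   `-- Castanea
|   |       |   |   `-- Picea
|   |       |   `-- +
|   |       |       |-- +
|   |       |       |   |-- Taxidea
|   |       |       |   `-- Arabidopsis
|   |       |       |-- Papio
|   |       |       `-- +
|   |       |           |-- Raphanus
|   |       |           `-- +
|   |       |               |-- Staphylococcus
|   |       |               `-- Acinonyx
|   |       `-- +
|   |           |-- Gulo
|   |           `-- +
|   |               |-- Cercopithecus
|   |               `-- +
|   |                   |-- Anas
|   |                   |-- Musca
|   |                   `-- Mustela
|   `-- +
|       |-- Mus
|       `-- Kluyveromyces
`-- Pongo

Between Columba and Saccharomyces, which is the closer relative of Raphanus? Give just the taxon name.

The MRCA of Raphanus and Saccharomyces subtends ((Saccharomyces,(Peromyscus,Castanea),Picea),((Taxidea,Arabidopsis),Papio,(Raphanus,(Staphylococcus,Acinonyx)))) (10 taxa).
The MRCA of Raphanus and Columba subtends ((((((Secale,Gasterosteus),Betula),Columba),Tsuga),Solenopsis),(((Saccharomyces,(Peromyscus,Castanea),Picea),((Taxidea,Arabidopsis),Papio,(Raphanus,(Staphylococcus,Acinonyx)))),(Gulo,(Cercopithecus,(Anas,Musca,Mustela))))) (21 taxa).
The first is nested inside the second, so Raphanus shares a more recent common ancestor with Saccharomyces.

Saccharomyces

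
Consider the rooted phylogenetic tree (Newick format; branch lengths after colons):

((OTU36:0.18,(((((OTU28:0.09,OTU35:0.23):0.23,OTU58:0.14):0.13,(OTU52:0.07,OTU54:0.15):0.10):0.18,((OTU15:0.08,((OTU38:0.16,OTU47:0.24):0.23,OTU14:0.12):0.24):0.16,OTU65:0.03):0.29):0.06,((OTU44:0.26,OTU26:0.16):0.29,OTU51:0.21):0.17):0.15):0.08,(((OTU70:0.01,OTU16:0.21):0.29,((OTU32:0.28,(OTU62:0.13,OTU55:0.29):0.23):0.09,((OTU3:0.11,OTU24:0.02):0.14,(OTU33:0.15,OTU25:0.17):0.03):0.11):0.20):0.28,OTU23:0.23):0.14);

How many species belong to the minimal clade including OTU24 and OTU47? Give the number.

The MRCA of OTU24 and OTU47 is the root, so the clade is the entire tree.
That clade contains 24 terminal taxa: OTU14, OTU15, OTU16, OTU23, OTU24, OTU25, OTU26, OTU28, OTU3, OTU32, OTU33, OTU35, OTU36, OTU38, OTU44, OTU47, OTU51, OTU52, OTU54, OTU55, OTU58, OTU62, OTU65, OTU70.

24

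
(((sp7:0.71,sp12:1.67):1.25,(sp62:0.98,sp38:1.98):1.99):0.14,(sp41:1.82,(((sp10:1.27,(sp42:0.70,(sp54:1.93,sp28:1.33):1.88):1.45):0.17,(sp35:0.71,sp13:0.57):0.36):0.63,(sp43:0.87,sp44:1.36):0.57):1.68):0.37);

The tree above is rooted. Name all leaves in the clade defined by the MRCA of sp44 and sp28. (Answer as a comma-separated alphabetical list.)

sp10, sp13, sp28, sp35, sp42, sp43, sp44, sp54

Tracing sp44: it sits inside (sp43,sp44).
Tracing sp28: it sits inside (sp54,sp28).
The smallest clade enclosing both is (((sp10,(sp42,(sp54,sp28))),(sp35,sp13)),(sp43,sp44)); the answer is its 8 terminal taxa in alphabetical order.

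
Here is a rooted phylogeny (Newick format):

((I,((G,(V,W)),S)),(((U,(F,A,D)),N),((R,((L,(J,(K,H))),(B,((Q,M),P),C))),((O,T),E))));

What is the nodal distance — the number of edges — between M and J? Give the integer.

The MRCA of M and J is the node subtending ((L,(J,(K,H))),(B,((Q,M),P),C)).
From M up to that node: 4 branches. From J up to the same node: 3 branches. Total: 4 + 3 = 7.

7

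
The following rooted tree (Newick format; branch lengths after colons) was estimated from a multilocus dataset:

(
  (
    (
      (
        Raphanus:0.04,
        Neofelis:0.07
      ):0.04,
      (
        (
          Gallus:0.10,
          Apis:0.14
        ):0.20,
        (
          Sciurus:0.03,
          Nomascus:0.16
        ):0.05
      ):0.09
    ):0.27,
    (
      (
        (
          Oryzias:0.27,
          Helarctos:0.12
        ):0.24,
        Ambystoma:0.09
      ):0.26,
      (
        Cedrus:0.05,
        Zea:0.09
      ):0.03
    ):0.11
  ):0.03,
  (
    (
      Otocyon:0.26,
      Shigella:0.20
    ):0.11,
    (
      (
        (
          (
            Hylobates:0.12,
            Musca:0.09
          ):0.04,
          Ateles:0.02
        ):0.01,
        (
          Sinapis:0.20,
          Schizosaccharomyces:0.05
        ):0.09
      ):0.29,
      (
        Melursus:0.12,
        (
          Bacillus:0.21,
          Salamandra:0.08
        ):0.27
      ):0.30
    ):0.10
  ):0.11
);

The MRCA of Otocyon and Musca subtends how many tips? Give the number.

The MRCA of Otocyon and Musca is the node subtending ((Otocyon,Shigella),((((Hylobates,Musca),Ateles),(Sinapis,Schizosaccharomyces)),(Melursus,(Bacillus,Salamandra)))).
That clade contains 10 terminal taxa: Ateles, Bacillus, Hylobates, Melursus, Musca, Otocyon, Salamandra, Schizosaccharomyces, Shigella, Sinapis.

10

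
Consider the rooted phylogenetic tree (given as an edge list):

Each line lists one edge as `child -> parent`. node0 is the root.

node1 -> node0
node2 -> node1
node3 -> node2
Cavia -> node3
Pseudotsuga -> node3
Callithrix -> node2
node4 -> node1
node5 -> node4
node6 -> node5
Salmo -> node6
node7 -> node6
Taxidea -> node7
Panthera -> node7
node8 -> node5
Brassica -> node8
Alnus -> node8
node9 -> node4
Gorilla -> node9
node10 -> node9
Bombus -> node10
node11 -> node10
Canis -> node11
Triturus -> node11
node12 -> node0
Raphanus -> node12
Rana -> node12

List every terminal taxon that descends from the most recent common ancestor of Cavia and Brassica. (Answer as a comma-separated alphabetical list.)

Alnus, Bombus, Brassica, Callithrix, Canis, Cavia, Gorilla, Panthera, Pseudotsuga, Salmo, Taxidea, Triturus

Tracing Cavia: it sits inside (Cavia,Pseudotsuga).
Tracing Brassica: it sits inside (Brassica,Alnus).
The smallest clade enclosing both is (((Cavia,Pseudotsuga),Callithrix),(((Salmo,(Taxidea,Panthera)),(Brassica,Alnus)),(Gorilla,(Bombus,(Canis,Triturus))))); the answer is its 12 terminal taxa in alphabetical order.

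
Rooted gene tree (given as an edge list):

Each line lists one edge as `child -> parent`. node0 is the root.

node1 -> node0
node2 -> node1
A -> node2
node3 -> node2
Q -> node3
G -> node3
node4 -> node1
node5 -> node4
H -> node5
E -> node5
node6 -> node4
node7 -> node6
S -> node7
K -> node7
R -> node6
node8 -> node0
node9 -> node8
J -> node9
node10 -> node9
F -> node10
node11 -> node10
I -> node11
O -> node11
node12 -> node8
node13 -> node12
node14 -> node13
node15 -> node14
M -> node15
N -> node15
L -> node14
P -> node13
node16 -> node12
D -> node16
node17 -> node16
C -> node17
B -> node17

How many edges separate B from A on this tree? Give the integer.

8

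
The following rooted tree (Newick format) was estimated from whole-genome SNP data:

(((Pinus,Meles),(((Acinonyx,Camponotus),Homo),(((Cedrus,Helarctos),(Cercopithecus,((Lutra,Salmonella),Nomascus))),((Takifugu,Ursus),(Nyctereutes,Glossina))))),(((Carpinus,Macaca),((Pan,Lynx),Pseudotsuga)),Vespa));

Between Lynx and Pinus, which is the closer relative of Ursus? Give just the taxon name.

The MRCA of Ursus and Pinus subtends ((Pinus,Meles),(((Acinonyx,Camponotus),Homo),(((Cedrus,Helarctos),(Cercopithecus,((Lutra,Salmonella),Nomascus))),((Takifugu,Ursus),(Nyctereutes,Glossina))))) (15 taxa).
The MRCA of Ursus and Lynx is the root, subtending the entire tree (21 taxa).
The first is nested inside the second, so Ursus shares a more recent common ancestor with Pinus.

Pinus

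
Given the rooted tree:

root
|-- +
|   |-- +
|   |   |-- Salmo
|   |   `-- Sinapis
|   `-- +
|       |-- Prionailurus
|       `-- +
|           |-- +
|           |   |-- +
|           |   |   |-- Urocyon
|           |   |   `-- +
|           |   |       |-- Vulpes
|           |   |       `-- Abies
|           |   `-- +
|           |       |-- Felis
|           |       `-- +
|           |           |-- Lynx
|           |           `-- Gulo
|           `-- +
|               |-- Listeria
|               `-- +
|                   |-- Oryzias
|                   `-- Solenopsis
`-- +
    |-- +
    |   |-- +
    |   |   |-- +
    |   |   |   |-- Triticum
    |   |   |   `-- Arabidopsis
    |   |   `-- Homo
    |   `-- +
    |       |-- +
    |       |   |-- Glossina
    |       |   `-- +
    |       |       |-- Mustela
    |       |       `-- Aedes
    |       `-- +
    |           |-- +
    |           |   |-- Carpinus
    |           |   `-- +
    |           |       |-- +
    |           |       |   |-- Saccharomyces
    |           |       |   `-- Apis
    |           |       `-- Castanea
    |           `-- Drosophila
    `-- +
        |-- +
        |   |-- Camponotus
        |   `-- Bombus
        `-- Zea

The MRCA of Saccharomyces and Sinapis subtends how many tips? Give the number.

26

The MRCA of Saccharomyces and Sinapis is the root, so the clade is the entire tree.
That clade contains 26 terminal taxa: Abies, Aedes, Apis, Arabidopsis, Bombus, Camponotus, Carpinus, Castanea, Drosophila, Felis, Glossina, Gulo, Homo, Listeria, Lynx, Mustela, Oryzias, Prionailurus, Saccharomyces, Salmo, Sinapis, Solenopsis, Triticum, Urocyon, Vulpes, Zea.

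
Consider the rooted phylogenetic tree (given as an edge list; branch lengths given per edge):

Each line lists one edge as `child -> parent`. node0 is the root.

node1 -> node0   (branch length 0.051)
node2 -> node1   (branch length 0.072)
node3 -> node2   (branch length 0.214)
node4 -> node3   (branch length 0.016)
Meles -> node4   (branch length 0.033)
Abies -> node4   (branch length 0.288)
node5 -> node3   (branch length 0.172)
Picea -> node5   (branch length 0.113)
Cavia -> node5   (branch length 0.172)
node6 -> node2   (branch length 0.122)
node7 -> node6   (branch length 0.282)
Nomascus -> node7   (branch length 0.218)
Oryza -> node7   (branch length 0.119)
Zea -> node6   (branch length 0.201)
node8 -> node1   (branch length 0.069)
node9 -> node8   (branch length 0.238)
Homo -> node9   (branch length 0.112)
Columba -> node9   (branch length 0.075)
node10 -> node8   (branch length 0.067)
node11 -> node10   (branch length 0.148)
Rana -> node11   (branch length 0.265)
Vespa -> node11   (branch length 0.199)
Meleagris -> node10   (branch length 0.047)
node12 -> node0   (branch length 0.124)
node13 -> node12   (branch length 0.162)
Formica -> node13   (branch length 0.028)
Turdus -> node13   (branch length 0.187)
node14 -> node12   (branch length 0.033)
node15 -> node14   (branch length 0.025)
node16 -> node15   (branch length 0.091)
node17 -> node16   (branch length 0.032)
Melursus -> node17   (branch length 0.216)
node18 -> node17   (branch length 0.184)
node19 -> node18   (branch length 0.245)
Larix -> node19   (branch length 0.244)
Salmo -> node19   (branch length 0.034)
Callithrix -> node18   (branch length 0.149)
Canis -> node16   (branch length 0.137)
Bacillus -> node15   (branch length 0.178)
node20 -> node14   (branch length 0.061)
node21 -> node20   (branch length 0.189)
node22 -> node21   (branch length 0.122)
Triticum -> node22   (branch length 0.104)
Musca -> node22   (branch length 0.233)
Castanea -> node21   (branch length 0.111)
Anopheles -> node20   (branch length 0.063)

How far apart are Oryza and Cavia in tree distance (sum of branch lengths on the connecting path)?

The path runs Oryza → … → MRCA → … → Cavia; the MRCA is the node subtending (((Meles,Abies),(Picea,Cavia)),((Nomascus,Oryza),Zea)).
Branch lengths along that path: 0.119 + 0.282 + 0.122 + 0.214 + 0.172 + 0.172 = 1.081.

1.081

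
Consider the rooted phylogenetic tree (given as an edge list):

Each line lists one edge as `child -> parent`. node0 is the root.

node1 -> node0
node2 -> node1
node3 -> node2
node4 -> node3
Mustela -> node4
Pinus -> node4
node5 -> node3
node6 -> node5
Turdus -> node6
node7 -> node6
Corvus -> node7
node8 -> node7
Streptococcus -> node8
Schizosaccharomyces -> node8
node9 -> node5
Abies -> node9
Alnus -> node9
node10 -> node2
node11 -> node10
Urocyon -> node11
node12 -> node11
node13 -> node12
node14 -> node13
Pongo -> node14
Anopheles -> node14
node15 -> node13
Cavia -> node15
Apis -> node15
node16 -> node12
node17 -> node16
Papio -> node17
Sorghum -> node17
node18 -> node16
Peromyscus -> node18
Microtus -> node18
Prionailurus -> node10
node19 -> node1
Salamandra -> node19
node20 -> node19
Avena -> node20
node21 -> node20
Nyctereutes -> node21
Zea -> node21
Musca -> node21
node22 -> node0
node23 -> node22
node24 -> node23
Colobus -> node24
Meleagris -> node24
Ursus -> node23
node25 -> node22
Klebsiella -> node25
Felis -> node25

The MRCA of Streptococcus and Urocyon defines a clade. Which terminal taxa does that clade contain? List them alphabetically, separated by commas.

Tracing Streptococcus: it sits inside (Streptococcus,Schizosaccharomyces).
Tracing Urocyon: it sits inside (Urocyon,(((Pongo,Anopheles),(Cavia,Apis)),((Papio,Sorghum),(Peromyscus,Microtus)))).
The smallest clade enclosing both is (((Mustela,Pinus),((Turdus,(Corvus,(Streptococcus,Schizosaccharomyces))),(Abies,Alnus))),((Urocyon,(((Pongo,Anopheles),(Cavia,Apis)),((Papio,Sorghum),(Peromyscus,Microtus)))),Prionailurus)); the answer is its 18 terminal taxa in alphabetical order.

Abies, Alnus, Anopheles, Apis, Cavia, Corvus, Microtus, Mustela, Papio, Peromyscus, Pinus, Pongo, Prionailurus, Schizosaccharomyces, Sorghum, Streptococcus, Turdus, Urocyon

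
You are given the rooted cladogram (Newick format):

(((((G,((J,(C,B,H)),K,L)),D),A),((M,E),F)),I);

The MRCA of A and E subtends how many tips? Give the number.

12

The MRCA of A and E is the node subtending ((((G,((J,(C,B,H)),K,L)),D),A),((M,E),F)).
That clade contains 12 terminal taxa: A, B, C, D, E, F, G, H, J, K, L, M.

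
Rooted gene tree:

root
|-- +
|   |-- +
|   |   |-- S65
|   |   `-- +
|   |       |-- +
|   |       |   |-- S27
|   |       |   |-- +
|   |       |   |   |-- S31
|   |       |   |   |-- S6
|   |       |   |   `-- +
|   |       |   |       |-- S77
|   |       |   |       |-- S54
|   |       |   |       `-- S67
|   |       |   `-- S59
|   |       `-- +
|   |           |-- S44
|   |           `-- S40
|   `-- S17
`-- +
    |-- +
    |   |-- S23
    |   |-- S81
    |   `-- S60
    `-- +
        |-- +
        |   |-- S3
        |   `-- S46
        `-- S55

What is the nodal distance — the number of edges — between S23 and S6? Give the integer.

The MRCA of S23 and S6 is the root of the tree.
From S23 up to that node: 3 branches. From S6 up to the same node: 6 branches. Total: 3 + 6 = 9.

9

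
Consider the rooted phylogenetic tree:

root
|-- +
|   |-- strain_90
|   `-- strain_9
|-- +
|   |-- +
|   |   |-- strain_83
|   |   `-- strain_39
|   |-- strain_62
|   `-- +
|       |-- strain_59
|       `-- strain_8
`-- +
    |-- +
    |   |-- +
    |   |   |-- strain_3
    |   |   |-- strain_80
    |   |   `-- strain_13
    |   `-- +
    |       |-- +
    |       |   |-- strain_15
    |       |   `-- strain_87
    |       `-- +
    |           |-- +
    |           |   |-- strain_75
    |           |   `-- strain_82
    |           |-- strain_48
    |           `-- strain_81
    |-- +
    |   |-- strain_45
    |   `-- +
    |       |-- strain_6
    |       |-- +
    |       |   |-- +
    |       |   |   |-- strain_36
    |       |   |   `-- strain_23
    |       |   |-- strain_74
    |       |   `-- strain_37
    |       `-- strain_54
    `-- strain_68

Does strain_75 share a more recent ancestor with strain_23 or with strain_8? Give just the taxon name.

strain_23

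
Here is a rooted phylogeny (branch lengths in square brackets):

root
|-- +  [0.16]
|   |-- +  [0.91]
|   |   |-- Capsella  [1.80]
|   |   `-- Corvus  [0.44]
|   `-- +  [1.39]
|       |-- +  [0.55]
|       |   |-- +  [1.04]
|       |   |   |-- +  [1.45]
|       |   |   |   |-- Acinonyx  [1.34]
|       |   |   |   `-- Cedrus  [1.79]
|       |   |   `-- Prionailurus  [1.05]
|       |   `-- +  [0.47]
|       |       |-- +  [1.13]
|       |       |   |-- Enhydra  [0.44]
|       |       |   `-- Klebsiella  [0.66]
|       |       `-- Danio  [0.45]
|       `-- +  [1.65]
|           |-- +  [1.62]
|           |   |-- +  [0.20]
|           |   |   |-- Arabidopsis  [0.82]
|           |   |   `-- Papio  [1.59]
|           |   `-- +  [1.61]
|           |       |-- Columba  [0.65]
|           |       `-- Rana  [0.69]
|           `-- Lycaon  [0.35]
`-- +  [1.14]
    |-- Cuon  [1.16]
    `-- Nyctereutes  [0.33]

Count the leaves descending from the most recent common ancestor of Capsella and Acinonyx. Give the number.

13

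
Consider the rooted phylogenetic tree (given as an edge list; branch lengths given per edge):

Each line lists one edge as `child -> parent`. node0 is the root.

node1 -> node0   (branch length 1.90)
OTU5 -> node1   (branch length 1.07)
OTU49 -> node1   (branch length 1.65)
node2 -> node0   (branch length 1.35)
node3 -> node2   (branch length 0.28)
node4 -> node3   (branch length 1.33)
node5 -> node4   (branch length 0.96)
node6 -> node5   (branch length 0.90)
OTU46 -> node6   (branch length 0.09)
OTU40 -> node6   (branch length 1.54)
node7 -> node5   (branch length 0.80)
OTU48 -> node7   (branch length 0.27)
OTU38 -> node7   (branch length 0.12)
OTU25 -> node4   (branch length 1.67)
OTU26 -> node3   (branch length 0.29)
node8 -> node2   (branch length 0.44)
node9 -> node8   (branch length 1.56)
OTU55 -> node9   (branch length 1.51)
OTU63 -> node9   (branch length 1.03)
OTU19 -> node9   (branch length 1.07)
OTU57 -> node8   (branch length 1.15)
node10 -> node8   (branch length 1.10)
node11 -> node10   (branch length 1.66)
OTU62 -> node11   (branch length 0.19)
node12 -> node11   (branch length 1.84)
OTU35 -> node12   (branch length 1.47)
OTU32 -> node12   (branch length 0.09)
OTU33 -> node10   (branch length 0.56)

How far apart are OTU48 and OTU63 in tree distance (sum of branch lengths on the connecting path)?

The path runs OTU48 → … → MRCA → … → OTU63; the MRCA is the node subtending (((((OTU46,OTU40),(OTU48,OTU38)),OTU25),OTU26),((OTU55,OTU63,OTU19),OTU57,((OTU62,(OTU35,OTU32)),OTU33))).
Branch lengths along that path: 0.27 + 0.80 + 0.96 + 1.33 + 0.28 + 0.44 + 1.56 + 1.03 = 6.67.

6.67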